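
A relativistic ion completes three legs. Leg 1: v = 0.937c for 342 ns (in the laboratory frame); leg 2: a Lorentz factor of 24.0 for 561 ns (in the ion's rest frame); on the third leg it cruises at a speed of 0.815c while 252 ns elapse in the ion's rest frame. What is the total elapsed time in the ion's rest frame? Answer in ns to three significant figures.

Leg 1: γ = 1/√(1 − 0.937²) = 1/√0.1220 = 2.863; τ_1 = 342/2.863 = 119.5 ns.
Leg 2: 561 ns is already measured in the ion's rest frame.
Leg 3: 252 ns is already measured in the ion's rest frame.
Total: 119.5 + 561.0 + 252.0 ns.

τ = 932 ns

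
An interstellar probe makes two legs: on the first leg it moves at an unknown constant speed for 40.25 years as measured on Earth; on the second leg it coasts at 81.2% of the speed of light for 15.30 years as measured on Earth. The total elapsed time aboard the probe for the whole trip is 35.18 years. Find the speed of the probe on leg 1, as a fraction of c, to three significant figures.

β = 0.758

Leg 1: speed unknown; τ_1 = 40.25/γ_1.
Leg 2: β = 0.812; γ = 1/√(1 − 0.812²) = 1/√0.3407 = 1.713; τ_2 = 15.30/1.713 = 8.930 years.
Total proper time: τ_1 + 8.930 = 35.18, so τ_1 = 35.18 − 8.930 = 26.25 years.
γ_1 = 40.25/26.25 = 1.533; β = √(1 − 1/γ²) = √0.5747.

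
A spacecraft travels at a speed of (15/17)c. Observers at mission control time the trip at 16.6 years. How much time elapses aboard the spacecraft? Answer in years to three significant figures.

γ = 1/√(1 − (15/17)²) = 17/8 = 2.125
The interval measured at mission control is the dilated one; the clock aboard the spacecraft measures the proper time τ = Δt/γ = 16.6/2.125 years.

τ = 7.81 years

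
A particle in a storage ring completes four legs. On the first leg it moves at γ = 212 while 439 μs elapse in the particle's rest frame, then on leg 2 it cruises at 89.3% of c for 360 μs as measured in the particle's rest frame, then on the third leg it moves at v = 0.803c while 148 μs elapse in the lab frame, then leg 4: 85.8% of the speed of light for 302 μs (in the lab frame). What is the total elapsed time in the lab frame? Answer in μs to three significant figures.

Leg 1: γ = 212; Δt_1 = 212.0 × 439 = 9.307×10⁴ μs.
Leg 2: β = 0.893; γ = 1/√(1 − 0.893²) = 1/√0.2026 = 2.222; Δt_2 = 2.222 × 360 = 799.9 μs.
Leg 3: 148 μs is already measured in the lab frame.
Leg 4: 302 μs is already measured in the lab frame.
Total: 9.307×10⁴ + 799.9 + 148.0 + 302.0 μs.

Δt = 9.43×10⁴ μs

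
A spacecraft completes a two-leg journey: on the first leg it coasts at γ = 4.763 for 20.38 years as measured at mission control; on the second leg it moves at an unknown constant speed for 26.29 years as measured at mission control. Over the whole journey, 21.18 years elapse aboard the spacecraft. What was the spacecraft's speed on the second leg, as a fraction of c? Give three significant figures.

β = 0.766

Leg 1: γ = 4.763; τ_1 = 20.38/4.763 = 4.279 years.
Leg 2: speed unknown; τ_2 = 26.29/γ_2.
Total proper time: 4.279 + τ_2 = 21.18, so τ_2 = 21.18 − 4.279 = 16.90 years.
γ_2 = 26.29/16.90 = 1.556; β = √(1 − 1/γ²) = √0.5867.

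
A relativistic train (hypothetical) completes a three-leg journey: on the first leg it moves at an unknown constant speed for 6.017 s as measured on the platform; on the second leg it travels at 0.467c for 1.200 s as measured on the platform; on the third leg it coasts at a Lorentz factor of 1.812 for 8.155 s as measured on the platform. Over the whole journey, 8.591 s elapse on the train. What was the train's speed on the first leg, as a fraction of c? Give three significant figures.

β = 0.864

Leg 1: speed unknown; τ_1 = 6.017/γ_1.
Leg 2: γ = 1/√(1 − 0.467²) = 1/√0.7819 = 1.131; τ_2 = 1.200/1.131 = 1.061 s.
Leg 3: γ = 1.812; τ_3 = 8.155/1.812 = 4.501 s.
Total proper time: τ_1 + 1.061 + 4.501 = 8.591, so τ_1 = 8.591 − 5.562 = 3.029 s.
γ_1 = 6.017/3.029 = 1.986; β = √(1 − 1/γ²) = √0.7465.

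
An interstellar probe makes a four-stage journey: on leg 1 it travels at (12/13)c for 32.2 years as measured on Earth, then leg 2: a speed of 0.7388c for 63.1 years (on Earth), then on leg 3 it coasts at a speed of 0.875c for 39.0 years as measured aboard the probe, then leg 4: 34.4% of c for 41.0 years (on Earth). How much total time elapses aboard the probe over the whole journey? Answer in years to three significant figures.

τ = 132 years

Leg 1: γ = 1/√(1 − (12/13)²) = 13/5 = 2.600; τ_1 = 32.2/2.600 = 12.38 years.
Leg 2: γ = 1/√(1 − 0.7388²) = 1/√0.4542 = 1.484; τ_2 = 63.1/1.484 = 42.52 years.
Leg 3: 39.0 years is already measured aboard the probe.
Leg 4: β = 0.344; γ = 1/√(1 − 0.344²) = 1/√0.8817 = 1.065; τ_4 = 41.0/1.065 = 38.50 years.
Total: 12.38 + 42.52 + 39.00 + 38.50 years.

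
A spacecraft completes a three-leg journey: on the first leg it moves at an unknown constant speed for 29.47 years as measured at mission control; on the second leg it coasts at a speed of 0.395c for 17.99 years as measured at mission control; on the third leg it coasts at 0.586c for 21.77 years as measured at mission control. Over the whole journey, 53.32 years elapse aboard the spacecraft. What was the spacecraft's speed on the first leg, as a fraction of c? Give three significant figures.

Leg 1: speed unknown; τ_1 = 29.47/γ_1.
Leg 2: γ = 1/√(1 − 0.395²) = 1/√0.8440 = 1.089; τ_2 = 17.99/1.089 = 16.53 years.
Leg 3: γ = 1/√(1 − 0.586²) = 1/√0.6566 = 1.234; τ_3 = 21.77/1.234 = 17.64 years.
Total proper time: τ_1 + 16.53 + 17.64 = 53.32, so τ_1 = 53.32 − 34.17 = 19.15 years.
γ_1 = 29.47/19.15 = 1.539; β = √(1 − 1/γ²) = √0.5776.

β = 0.760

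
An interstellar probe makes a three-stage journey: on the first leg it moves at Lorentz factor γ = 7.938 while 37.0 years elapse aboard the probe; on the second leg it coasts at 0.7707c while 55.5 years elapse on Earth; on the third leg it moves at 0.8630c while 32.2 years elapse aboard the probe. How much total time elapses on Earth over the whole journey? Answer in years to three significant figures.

Δt = 413 years

Leg 1: γ = 7.938; Δt_1 = 7.938 × 37.0 = 293.7 years.
Leg 2: 55.5 years is already measured on Earth.
Leg 3: γ = 1/√(1 − 0.8630²) = 1/√0.2552 = 1.979; Δt_3 = 1.979 × 32.2 = 63.74 years.
Total: 293.7 + 55.50 + 63.74 years.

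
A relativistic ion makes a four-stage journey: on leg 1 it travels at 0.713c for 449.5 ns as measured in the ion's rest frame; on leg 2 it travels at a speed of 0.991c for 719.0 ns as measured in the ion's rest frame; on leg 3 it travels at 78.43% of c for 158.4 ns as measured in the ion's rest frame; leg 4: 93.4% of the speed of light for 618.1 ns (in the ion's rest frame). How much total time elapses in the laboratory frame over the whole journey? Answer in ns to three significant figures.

Δt = 8000 ns

Leg 1: γ = 1/√(1 − 0.713²) = 1/√0.4916 = 1.426; Δt_1 = 1.426 × 449.5 = 641.1 ns.
Leg 2: γ = 1/√(1 − 0.991²) = 1/√0.01792 = 7.470; Δt_2 = 7.470 × 719.0 = 5371 ns.
Leg 3: β = 0.7843; γ = 1/√(1 − 0.7843²) = 1/√0.3849 = 1.612; Δt_3 = 1.612 × 158.4 = 255.3 ns.
Leg 4: β = 0.934; γ = 1/√(1 − 0.934²) = 1/√0.1276 = 2.799; Δt_4 = 2.799 × 618.1 = 1730 ns.
Total: 641.1 + 5371 + 255.3 + 1730 ns.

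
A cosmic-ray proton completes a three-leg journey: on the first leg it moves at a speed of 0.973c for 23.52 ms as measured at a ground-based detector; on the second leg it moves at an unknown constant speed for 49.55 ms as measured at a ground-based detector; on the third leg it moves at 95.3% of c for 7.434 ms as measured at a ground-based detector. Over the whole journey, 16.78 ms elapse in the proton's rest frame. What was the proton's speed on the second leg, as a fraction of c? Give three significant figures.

β = 0.983

Leg 1: γ = 1/√(1 − 0.973²) = 1/√0.05327 = 4.333; τ_1 = 23.52/4.333 = 5.429 ms.
Leg 2: speed unknown; τ_2 = 49.55/γ_2.
Leg 3: β = 0.953; γ = 1/√(1 − 0.953²) = 1/√0.09179 = 3.301; τ_3 = 7.434/3.301 = 2.252 ms.
Total proper time: 5.429 + τ_2 + 2.252 = 16.78, so τ_2 = 16.78 − 7.681 = 9.099 ms.
γ_2 = 49.55/9.099 = 5.446; β = √(1 − 1/γ²) = √0.9663.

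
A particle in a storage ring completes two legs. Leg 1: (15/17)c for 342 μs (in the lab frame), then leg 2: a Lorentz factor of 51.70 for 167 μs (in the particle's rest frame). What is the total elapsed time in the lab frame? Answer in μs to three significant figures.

Δt = 8980 μs

Leg 1: 342 μs is already measured in the lab frame.
Leg 2: γ = 51.70; Δt_2 = 51.70 × 167 = 8634 μs.
Total: 342.0 + 8634 μs.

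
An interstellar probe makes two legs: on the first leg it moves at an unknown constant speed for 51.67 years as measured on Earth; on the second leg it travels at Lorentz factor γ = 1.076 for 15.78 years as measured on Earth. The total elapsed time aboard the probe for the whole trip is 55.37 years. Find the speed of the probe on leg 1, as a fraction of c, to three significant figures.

β = 0.616

Leg 1: speed unknown; τ_1 = 51.67/γ_1.
Leg 2: γ = 1.076; τ_2 = 15.78/1.076 = 14.67 years.
Total proper time: τ_1 + 14.67 = 55.37, so τ_1 = 55.37 − 14.67 = 40.70 years.
γ_1 = 51.67/40.70 = 1.269; β = √(1 − 1/γ²) = √0.3794.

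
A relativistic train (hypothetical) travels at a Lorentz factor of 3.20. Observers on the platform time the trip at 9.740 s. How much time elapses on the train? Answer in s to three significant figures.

τ = 3.04 s

γ = 3.20
The interval measured on the platform is the dilated one; the clock on the train measures the proper time τ = Δt/γ = 9.740/3.200 s.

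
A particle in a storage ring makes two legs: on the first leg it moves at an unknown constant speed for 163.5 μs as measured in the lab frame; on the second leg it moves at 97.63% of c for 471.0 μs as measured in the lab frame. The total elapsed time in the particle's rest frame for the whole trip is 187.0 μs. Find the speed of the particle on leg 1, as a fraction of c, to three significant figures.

β = 0.854

Leg 1: speed unknown; τ_1 = 163.5/γ_1.
Leg 2: β = 0.9763; γ = 1/√(1 − 0.9763²) = 1/√0.04684 = 4.621; τ_2 = 471.0/4.621 = 101.9 μs.
Total proper time: τ_1 + 101.9 = 187.0, so τ_1 = 187.0 − 101.9 = 85.07 μs.
γ_1 = 163.5/85.07 = 1.922; β = √(1 − 1/γ²) = √0.7293.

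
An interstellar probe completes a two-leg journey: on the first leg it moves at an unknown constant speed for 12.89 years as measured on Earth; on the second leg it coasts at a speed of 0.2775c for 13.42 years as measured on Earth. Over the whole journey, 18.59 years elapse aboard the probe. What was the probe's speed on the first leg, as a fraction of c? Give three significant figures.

β = 0.897

Leg 1: speed unknown; τ_1 = 12.89/γ_1.
Leg 2: γ = 1/√(1 − 0.2775²) = 1/√0.9230 = 1.041; τ_2 = 13.42/1.041 = 12.89 years.
Total proper time: τ_1 + 12.89 = 18.59, so τ_1 = 18.59 − 12.89 = 5.697 years.
γ_1 = 12.89/5.697 = 2.263; β = √(1 − 1/γ²) = √0.8047.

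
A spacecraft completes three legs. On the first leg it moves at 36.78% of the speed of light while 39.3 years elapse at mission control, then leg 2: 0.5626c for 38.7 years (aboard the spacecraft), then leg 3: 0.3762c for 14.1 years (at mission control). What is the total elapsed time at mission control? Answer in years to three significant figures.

Leg 1: 39.3 years is already measured at mission control.
Leg 2: γ = 1/√(1 − 0.5626²) = 1/√0.6835 = 1.210; Δt_2 = 1.210 × 38.7 = 46.81 years.
Leg 3: 14.1 years is already measured at mission control.
Total: 39.30 + 46.81 + 14.10 years.

Δt = 100 years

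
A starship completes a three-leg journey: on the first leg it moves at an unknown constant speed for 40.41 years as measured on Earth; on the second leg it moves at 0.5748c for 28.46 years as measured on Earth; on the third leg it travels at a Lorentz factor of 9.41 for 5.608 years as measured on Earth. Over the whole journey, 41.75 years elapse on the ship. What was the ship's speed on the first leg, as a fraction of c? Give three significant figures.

β = 0.897

Leg 1: speed unknown; τ_1 = 40.41/γ_1.
Leg 2: γ = 1/√(1 − 0.5748²) = 1/√0.6696 = 1.222; τ_2 = 28.46/1.222 = 23.29 years.
Leg 3: γ = 9.41; τ_3 = 5.608/9.410 = 0.5960 years.
Total proper time: τ_1 + 23.29 + 0.5960 = 41.75, so τ_1 = 41.75 − 23.88 = 17.87 years.
γ_1 = 40.41/17.87 = 2.262; β = √(1 − 1/γ²) = √0.8045.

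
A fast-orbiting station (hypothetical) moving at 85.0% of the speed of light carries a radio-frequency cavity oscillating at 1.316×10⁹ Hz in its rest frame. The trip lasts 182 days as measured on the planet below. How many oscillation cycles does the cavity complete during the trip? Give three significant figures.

N = 1.09×10¹⁶

β = 0.850; γ = 1/√(1 − 0.850²) = 1/√0.2775 = 1.898
The oscillator's own cycle count is N = f × τ where τ is the proper time aboard the station. τ = Δt/γ = 182/1.898 = 95.87 days = 8.284×10⁶ s.
N = 1.316×10⁹ × 8.284×10⁶ = 1.090×10¹⁶.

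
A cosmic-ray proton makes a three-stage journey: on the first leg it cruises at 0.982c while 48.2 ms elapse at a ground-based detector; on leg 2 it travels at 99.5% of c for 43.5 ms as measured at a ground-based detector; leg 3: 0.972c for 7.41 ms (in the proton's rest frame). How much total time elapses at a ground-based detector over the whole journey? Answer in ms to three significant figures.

Leg 1: 48.2 ms is already measured at a ground-based detector.
Leg 2: 43.5 ms is already measured at a ground-based detector.
Leg 3: γ = 1/√(1 − 0.972²) = 1/√0.05522 = 4.256; Δt_3 = 4.256 × 7.41 = 31.53 ms.
Total: 48.20 + 43.50 + 31.53 ms.

Δt = 123 ms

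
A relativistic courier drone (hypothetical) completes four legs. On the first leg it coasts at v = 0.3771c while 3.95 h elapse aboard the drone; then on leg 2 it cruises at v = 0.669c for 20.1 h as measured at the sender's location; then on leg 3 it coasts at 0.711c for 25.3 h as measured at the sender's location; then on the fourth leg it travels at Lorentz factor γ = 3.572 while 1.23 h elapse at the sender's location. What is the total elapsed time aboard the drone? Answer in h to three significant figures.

Leg 1: 3.95 h is already measured aboard the drone.
Leg 2: γ = 1/√(1 − 0.669²) = 1/√0.5524 = 1.345; τ_2 = 20.1/1.345 = 14.94 h.
Leg 3: γ = 1/√(1 − 0.711²) = 1/√0.4945 = 1.422; τ_3 = 25.3/1.422 = 17.79 h.
Leg 4: γ = 3.572; τ_4 = 1.23/3.572 = 0.3443 h.
Total: 3.950 + 14.94 + 17.79 + 0.3443 h.

τ = 37.0 h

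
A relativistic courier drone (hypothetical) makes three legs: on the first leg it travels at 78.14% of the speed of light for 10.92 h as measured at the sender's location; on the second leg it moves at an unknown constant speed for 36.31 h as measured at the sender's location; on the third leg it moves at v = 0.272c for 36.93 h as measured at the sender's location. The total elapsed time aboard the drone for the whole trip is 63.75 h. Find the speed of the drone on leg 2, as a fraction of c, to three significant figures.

β = 0.808

Leg 1: β = 0.7814; γ = 1/√(1 − 0.7814²) = 1/√0.3894 = 1.602; τ_1 = 10.92/1.602 = 6.814 h.
Leg 2: speed unknown; τ_2 = 36.31/γ_2.
Leg 3: γ = 1/√(1 − 0.272²) = 1/√0.9260 = 1.039; τ_3 = 36.93/1.039 = 35.54 h.
Total proper time: 6.814 + τ_2 + 35.54 = 63.75, so τ_2 = 63.75 − 42.35 = 21.40 h.
γ_2 = 36.31/21.40 = 1.697; β = √(1 − 1/γ²) = √0.6527.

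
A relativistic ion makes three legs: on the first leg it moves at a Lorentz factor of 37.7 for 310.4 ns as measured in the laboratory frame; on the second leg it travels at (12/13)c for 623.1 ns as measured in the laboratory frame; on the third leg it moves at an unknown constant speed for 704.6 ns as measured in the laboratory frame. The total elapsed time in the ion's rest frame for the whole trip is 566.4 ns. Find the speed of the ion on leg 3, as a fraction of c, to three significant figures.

β = 0.892

Leg 1: γ = 37.7; τ_1 = 310.4/37.70 = 8.233 ns.
Leg 2: γ = 1/√(1 − (12/13)²) = 13/5 = 2.600; τ_2 = 623.1/2.600 = 239.7 ns.
Leg 3: speed unknown; τ_3 = 704.6/γ_3.
Total proper time: 8.233 + 239.7 + τ_3 = 566.4, so τ_3 = 566.4 − 247.9 = 318.5 ns.
γ_3 = 704.6/318.5 = 2.212; β = √(1 − 1/γ²) = √0.7957.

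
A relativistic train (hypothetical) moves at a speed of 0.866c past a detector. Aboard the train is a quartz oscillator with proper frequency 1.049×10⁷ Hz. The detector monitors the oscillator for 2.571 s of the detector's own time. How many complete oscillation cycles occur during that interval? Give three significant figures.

N = 1.35×10⁷

γ = 1/√(1 − 0.866²) = 1/√0.2500 = 2.000
During 2.571 s of lab time, the oscillator's proper time advances by τ = Δt/γ = 2.571/2.000 = 1.286 s = 1.286×10⁰ s.
N = f × τ = 1.049×10⁷ × 1.286×10⁰ = 1.349×10⁷.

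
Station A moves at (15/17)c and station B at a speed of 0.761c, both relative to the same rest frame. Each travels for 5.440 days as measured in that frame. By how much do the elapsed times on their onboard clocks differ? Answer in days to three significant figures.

A: γ = 1/√(1 − (15/17)²) = 17/8 = 2.125; τ_A = 5.440/2.125 = 2.560 days.
B: γ = 1/√(1 − 0.761²) = 1/√0.4209 = 1.541; τ_B = 5.440/1.541 = 3.529 days.

|τ_A − τ_B| = 0.969 days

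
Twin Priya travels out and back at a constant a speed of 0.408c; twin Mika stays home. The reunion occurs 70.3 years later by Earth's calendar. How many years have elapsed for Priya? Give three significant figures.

τ = 64.2 years

γ = 1/√(1 − 0.408²) = 1/√0.8335 = 1.095
Priya's clock measures proper time along the trip: τ = Δt/γ = 70.3/1.095 years.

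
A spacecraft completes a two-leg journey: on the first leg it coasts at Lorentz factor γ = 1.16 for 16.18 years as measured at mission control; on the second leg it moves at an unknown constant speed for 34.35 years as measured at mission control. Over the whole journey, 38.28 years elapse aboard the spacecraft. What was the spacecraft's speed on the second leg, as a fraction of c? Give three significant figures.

Leg 1: γ = 1.16; τ_1 = 16.18/1.160 = 13.95 years.
Leg 2: speed unknown; τ_2 = 34.35/γ_2.
Total proper time: 13.95 + τ_2 = 38.28, so τ_2 = 38.28 − 13.95 = 24.33 years.
γ_2 = 34.35/24.33 = 1.412; β = √(1 − 1/γ²) = √0.4982.

β = 0.706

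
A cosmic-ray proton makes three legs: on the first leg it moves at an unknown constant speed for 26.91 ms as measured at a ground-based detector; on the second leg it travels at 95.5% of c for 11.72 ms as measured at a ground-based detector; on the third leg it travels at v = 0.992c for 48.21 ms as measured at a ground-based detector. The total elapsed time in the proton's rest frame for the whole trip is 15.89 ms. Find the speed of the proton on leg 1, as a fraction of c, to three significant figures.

β = 0.972

Leg 1: speed unknown; τ_1 = 26.91/γ_1.
Leg 2: β = 0.955; γ = 1/√(1 − 0.955²) = 1/√0.08798 = 3.371; τ_2 = 11.72/3.371 = 3.476 ms.
Leg 3: γ = 1/√(1 − 0.992²) = 1/√0.01594 = 7.922; τ_3 = 48.21/7.922 = 6.086 ms.
Total proper time: τ_1 + 3.476 + 6.086 = 15.89, so τ_1 = 15.89 − 9.562 = 6.328 ms.
γ_1 = 26.91/6.328 = 4.253; β = √(1 − 1/γ²) = √0.9447.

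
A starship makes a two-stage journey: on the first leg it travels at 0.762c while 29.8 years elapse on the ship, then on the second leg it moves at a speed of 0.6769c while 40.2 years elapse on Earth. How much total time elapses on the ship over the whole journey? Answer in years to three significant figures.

τ = 59.4 years

Leg 1: 29.8 years is already measured on the ship.
Leg 2: γ = 1/√(1 − 0.6769²) = 1/√0.5418 = 1.359; τ_2 = 40.2/1.359 = 29.59 years.
Total: 29.80 + 29.59 years.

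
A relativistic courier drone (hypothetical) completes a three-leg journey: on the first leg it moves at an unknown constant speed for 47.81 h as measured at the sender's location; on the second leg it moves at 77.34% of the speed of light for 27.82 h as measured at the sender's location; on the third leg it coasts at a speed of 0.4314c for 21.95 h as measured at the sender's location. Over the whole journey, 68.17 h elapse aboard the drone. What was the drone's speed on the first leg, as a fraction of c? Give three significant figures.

Leg 1: speed unknown; τ_1 = 47.81/γ_1.
Leg 2: β = 0.7734; γ = 1/√(1 − 0.7734²) = 1/√0.4019 = 1.577; τ_2 = 27.82/1.577 = 17.64 h.
Leg 3: γ = 1/√(1 − 0.4314²) = 1/√0.8139 = 1.108; τ_3 = 21.95/1.108 = 19.80 h.
Total proper time: τ_1 + 17.64 + 19.80 = 68.17, so τ_1 = 68.17 − 37.44 = 30.73 h.
γ_1 = 47.81/30.73 = 1.556; β = √(1 − 1/γ²) = √0.5868.

β = 0.766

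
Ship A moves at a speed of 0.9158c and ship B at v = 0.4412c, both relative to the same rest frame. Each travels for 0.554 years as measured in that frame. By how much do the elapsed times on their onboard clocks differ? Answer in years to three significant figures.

|τ_A − τ_B| = 0.275 years

A: γ = 1/√(1 − 0.9158²) = 1/√0.1613 = 2.490; τ_A = 0.554/2.490 = 0.2225 years.
B: γ = 1/√(1 − 0.4412²) = 1/√0.8053 = 1.114; τ_B = 0.554/1.114 = 0.4972 years.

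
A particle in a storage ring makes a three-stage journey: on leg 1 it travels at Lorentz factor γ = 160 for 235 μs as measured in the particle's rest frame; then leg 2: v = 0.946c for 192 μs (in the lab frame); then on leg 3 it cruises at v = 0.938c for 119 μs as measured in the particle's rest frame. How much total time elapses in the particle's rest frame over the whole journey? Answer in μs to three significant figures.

Leg 1: 235 μs is already measured in the particle's rest frame.
Leg 2: γ = 1/√(1 − 0.946²) = 1/√0.1051 = 3.085; τ_2 = 192/3.085 = 62.24 μs.
Leg 3: 119 μs is already measured in the particle's rest frame.
Total: 235.0 + 62.24 + 119.0 μs.

τ = 416 μs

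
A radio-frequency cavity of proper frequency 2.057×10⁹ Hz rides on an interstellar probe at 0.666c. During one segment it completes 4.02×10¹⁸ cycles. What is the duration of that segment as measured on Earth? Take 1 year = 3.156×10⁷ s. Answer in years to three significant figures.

γ = 1/√(1 − 0.666²) = 1/√0.5564 = 1.341
Proper time for N cycles: τ = N/f = 4.02×10¹⁸/(2.057×10⁹) = 1.954×10⁹ s = 61.92 years.
Lab-frame duration Δt = γτ = 1.341 × 61.92 = 83.01 years.

Δt = 83.0 years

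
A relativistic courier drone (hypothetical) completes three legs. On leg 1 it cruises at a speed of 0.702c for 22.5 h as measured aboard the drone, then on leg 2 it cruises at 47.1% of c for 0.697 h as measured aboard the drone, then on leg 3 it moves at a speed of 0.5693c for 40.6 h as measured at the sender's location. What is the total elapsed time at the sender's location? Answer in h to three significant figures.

Δt = 73.0 h

Leg 1: γ = 1/√(1 − 0.702²) = 1/√0.5072 = 1.404; Δt_1 = 1.404 × 22.5 = 31.59 h.
Leg 2: β = 0.471; γ = 1/√(1 − 0.471²) = 1/√0.7782 = 1.134; Δt_2 = 1.134 × 0.697 = 0.7901 h.
Leg 3: 40.6 h is already measured at the sender's location.
Total: 31.59 + 0.7901 + 40.60 h.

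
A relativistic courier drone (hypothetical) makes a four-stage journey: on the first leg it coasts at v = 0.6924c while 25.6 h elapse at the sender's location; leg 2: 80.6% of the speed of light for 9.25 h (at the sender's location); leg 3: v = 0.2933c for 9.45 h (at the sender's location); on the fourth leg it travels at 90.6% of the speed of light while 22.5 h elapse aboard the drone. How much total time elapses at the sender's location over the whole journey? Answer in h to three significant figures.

Leg 1: 25.6 h is already measured at the sender's location.
Leg 2: 9.25 h is already measured at the sender's location.
Leg 3: 9.45 h is already measured at the sender's location.
Leg 4: β = 0.906; γ = 1/√(1 − 0.906²) = 1/√0.1792 = 2.363; Δt_4 = 2.363 × 22.5 = 53.16 h.
Total: 25.60 + 9.250 + 9.450 + 53.16 h.

Δt = 97.5 h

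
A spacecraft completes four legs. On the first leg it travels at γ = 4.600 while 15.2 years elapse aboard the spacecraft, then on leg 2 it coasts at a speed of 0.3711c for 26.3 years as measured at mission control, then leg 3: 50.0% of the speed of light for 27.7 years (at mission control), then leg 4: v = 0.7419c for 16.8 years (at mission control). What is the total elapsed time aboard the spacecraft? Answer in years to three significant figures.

Leg 1: 15.2 years is already measured aboard the spacecraft.
Leg 2: γ = 1/√(1 − 0.3711²) = 1/√0.8623 = 1.077; τ_2 = 26.3/1.077 = 24.42 years.
Leg 3: β = 0.500; γ = 1/√(1 − 0.500²) = 1/√0.7500 = 1.155; τ_3 = 27.7/1.155 = 23.99 years.
Leg 4: γ = 1/√(1 − 0.7419²) = 1/√0.4496 = 1.491; τ_4 = 16.8/1.491 = 11.26 years.
Total: 15.20 + 24.42 + 23.99 + 11.26 years.

τ = 74.9 years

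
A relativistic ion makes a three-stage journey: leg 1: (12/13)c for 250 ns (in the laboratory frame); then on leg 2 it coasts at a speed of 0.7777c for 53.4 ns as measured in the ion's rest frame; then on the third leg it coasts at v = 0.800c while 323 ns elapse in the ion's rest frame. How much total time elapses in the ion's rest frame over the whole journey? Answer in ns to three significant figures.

τ = 473 ns

Leg 1: γ = 1/√(1 − (12/13)²) = 13/5 = 2.600; τ_1 = 250/2.600 = 96.15 ns.
Leg 2: 53.4 ns is already measured in the ion's rest frame.
Leg 3: 323 ns is already measured in the ion's rest frame.
Total: 96.15 + 53.40 + 323.0 ns.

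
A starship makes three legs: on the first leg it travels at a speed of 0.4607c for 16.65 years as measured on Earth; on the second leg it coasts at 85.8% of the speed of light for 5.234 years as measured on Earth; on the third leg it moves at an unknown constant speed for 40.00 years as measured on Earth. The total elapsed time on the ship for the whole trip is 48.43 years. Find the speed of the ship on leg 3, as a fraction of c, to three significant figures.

Leg 1: γ = 1/√(1 − 0.4607²) = 1/√0.7878 = 1.127; τ_1 = 16.65/1.127 = 14.78 years.
Leg 2: β = 0.858; γ = 1/√(1 − 0.858²) = 1/√0.2638 = 1.947; τ_2 = 5.234/1.947 = 2.688 years.
Leg 3: speed unknown; τ_3 = 40.00/γ_3.
Total proper time: 14.78 + 2.688 + τ_3 = 48.43, so τ_3 = 48.43 − 17.47 = 30.96 years.
γ_3 = 40.00/30.96 = 1.292; β = √(1 − 1/γ²) = √0.4008.

β = 0.633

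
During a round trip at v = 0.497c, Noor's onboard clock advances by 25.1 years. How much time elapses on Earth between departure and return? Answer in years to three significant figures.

Δt = 28.9 years

γ = 1/√(1 − 0.497²) = 1/√0.7530 = 1.152
Earth-frame duration is the dilated interval: Δt = γτ = 1.152 × 25.1 years.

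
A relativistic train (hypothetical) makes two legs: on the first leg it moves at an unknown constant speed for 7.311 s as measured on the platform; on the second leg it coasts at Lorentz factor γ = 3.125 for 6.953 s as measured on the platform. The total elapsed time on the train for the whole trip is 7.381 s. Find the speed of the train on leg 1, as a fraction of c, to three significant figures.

β = 0.709

Leg 1: speed unknown; τ_1 = 7.311/γ_1.
Leg 2: γ = 3.125; τ_2 = 6.953/3.125 = 2.225 s.
Total proper time: τ_1 + 2.225 = 7.381, so τ_1 = 7.381 − 2.225 = 5.156 s.
γ_1 = 7.311/5.156 = 1.418; β = √(1 − 1/γ²) = √0.5026.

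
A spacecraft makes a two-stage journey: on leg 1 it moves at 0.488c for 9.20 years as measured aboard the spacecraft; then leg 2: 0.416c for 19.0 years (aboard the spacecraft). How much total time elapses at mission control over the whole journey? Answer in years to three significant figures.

Leg 1: γ = 1/√(1 − 0.488²) = 1/√0.7619 = 1.146; Δt_1 = 1.146 × 9.20 = 10.54 years.
Leg 2: γ = 1/√(1 − 0.416²) = 1/√0.8269 = 1.100; Δt_2 = 1.100 × 19.0 = 20.89 years.
Total: 10.54 + 20.89 years.

Δt = 31.4 years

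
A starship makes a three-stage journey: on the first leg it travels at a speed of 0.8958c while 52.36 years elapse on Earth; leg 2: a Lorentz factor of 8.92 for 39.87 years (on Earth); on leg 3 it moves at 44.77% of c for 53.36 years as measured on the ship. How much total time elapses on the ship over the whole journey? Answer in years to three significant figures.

τ = 81.1 years

Leg 1: γ = 1/√(1 − 0.8958²) = 1/√0.1975 = 2.250; τ_1 = 52.36/2.250 = 23.27 years.
Leg 2: γ = 8.92; τ_2 = 39.87/8.920 = 4.470 years.
Leg 3: 53.36 years is already measured on the ship.
Total: 23.27 + 4.470 + 53.36 years.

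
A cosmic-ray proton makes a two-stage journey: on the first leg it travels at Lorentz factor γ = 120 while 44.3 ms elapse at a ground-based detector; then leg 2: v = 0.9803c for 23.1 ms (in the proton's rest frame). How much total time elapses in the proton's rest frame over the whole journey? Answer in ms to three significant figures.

Leg 1: γ = 120; τ_1 = 44.3/120.0 = 0.3692 ms.
Leg 2: 23.1 ms is already measured in the proton's rest frame.
Total: 0.3692 + 23.10 ms.

τ = 23.5 ms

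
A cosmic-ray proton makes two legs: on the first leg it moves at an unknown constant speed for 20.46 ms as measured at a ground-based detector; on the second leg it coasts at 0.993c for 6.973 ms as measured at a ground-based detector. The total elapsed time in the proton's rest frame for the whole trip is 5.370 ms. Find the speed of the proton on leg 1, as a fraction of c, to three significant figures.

β = 0.975

Leg 1: speed unknown; τ_1 = 20.46/γ_1.
Leg 2: γ = 1/√(1 − 0.993²) = 1/√0.01395 = 8.466; τ_2 = 6.973/8.466 = 0.8236 ms.
Total proper time: τ_1 + 0.8236 = 5.370, so τ_1 = 5.370 − 0.8236 = 4.546 ms.
γ_1 = 20.46/4.546 = 4.500; β = √(1 − 1/γ²) = √0.9506.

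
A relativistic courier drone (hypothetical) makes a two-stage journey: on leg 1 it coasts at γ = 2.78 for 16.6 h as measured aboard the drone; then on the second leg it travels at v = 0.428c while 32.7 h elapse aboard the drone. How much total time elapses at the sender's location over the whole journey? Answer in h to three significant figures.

Leg 1: γ = 2.78; Δt_1 = 2.780 × 16.6 = 46.15 h.
Leg 2: γ = 1/√(1 − 0.428²) = 1/√0.8168 = 1.106; Δt_2 = 1.106 × 32.7 = 36.18 h.
Total: 46.15 + 36.18 h.

Δt = 82.3 h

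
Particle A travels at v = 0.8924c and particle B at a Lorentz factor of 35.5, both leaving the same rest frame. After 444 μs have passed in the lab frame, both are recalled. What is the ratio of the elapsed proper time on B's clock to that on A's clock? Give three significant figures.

τ_B/τ_A = 0.0624

A: γ = 1/√(1 − 0.8924²) = 1/√0.2036 = 2.216. B: γ = 35.5.
τ_A/τ_B = γ_B/γ_A = 35.50/2.216 = 16.02, so τ_B/τ_A = 0.06243.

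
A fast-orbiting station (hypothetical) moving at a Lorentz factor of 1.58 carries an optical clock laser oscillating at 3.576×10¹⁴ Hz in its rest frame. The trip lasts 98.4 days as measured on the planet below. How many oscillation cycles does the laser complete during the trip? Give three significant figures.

γ = 1.58
The oscillator's own cycle count is N = f × τ where τ is the proper time aboard the station. τ = Δt/γ = 98.4/1.580 = 62.28 days = 5.381×10⁶ s.
N = 3.576×10¹⁴ × 5.381×10⁶ = 1.924×10²¹.

N = 1.92×10²¹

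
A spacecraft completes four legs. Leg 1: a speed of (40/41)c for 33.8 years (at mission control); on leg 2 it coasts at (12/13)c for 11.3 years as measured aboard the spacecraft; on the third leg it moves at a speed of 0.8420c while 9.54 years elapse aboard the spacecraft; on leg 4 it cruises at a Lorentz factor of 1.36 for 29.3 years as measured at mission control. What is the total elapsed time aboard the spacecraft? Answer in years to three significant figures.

Leg 1: γ = 1/√(1 − (40/41)²) = 41/9 ≈ 4.556; τ_1 = 33.8/4.556 = 7.420 years.
Leg 2: 11.3 years is already measured aboard the spacecraft.
Leg 3: 9.54 years is already measured aboard the spacecraft.
Leg 4: γ = 1.36; τ_4 = 29.3/1.360 = 21.54 years.
Total: 7.420 + 11.30 + 9.540 + 21.54 years.

τ = 49.8 years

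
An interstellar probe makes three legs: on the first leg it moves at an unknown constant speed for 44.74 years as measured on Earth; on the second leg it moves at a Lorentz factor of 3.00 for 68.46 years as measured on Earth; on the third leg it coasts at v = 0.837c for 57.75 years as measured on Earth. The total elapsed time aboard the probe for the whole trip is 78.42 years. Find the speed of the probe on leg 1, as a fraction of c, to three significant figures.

β = 0.844

Leg 1: speed unknown; τ_1 = 44.74/γ_1.
Leg 2: γ = 3.00; τ_2 = 68.46/3.000 = 22.82 years.
Leg 3: γ = 1/√(1 − 0.837²) = 1/√0.2994 = 1.827; τ_3 = 57.75/1.827 = 31.60 years.
Total proper time: τ_1 + 22.82 + 31.60 = 78.42, so τ_1 = 78.42 − 54.42 = 24.00 years.
γ_1 = 44.74/24.00 = 1.864; β = √(1 − 1/γ²) = √0.7123.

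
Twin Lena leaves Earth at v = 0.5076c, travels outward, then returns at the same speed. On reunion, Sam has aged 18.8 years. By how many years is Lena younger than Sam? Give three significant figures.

Δt − τ = 2.60 years

γ = 1/√(1 − 0.5076²) = 1/√0.7423 = 1.161
Lena's elapsed proper time: τ = 18.8/1.161 = 16.20 years.
Age gap = Δt − τ = 18.8 − 16.20 years.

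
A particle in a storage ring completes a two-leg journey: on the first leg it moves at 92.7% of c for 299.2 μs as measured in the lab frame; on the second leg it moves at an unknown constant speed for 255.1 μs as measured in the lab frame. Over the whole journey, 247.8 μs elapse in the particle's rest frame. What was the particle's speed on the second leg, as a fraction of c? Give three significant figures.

β = 0.847

Leg 1: β = 0.927; γ = 1/√(1 − 0.927²) = 1/√0.1407 = 2.666; τ_1 = 299.2/2.666 = 112.2 μs.
Leg 2: speed unknown; τ_2 = 255.1/γ_2.
Total proper time: 112.2 + τ_2 = 247.8, so τ_2 = 247.8 − 112.2 = 135.6 μs.
γ_2 = 255.1/135.6 = 1.882; β = √(1 − 1/γ²) = √0.7175.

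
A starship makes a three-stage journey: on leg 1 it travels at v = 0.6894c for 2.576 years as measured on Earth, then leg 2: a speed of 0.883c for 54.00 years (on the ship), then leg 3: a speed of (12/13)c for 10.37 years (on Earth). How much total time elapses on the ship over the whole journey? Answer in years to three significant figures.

Leg 1: γ = 1/√(1 − 0.6894²) = 1/√0.5247 = 1.380; τ_1 = 2.576/1.380 = 1.866 years.
Leg 2: 54.00 years is already measured on the ship.
Leg 3: γ = 1/√(1 − (12/13)²) = 13/5 = 2.600; τ_3 = 10.37/2.600 = 3.988 years.
Total: 1.866 + 54.00 + 3.988 years.

τ = 59.9 years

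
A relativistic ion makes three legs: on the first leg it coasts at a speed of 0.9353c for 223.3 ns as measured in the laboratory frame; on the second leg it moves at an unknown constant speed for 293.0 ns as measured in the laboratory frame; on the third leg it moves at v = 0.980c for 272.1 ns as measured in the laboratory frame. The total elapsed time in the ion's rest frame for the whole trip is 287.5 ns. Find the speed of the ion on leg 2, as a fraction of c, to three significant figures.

β = 0.850

Leg 1: γ = 1/√(1 − 0.9353²) = 1/√0.1252 = 2.826; τ_1 = 223.3/2.826 = 79.02 ns.
Leg 2: speed unknown; τ_2 = 293.0/γ_2.
Leg 3: γ = 1/√(1 − 0.980²) = 1/√0.03960 = 5.025; τ_3 = 272.1/5.025 = 54.15 ns.
Total proper time: 79.02 + τ_2 + 54.15 = 287.5, so τ_2 = 287.5 − 133.2 = 154.3 ns.
γ_2 = 293.0/154.3 = 1.898; β = √(1 − 1/γ²) = √0.7225.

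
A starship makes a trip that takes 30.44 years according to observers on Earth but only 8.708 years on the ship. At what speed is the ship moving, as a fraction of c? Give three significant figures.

β = 0.958

The proper time is measured on the ship (both events occur at the ship's location); Δt is measured on Earth. γ = Δt/τ = 30.44/8.708 = 3.496.
β = √(1 − 1/γ²) = √(1 − 0.08184) = √0.9182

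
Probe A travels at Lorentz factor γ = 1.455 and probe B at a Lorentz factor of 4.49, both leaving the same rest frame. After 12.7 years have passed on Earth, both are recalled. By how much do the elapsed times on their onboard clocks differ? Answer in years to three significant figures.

A: γ = 1.455; τ_A = 12.7/1.455 = 8.729 years.
B: γ = 4.49; τ_B = 12.7/4.490 = 2.829 years.

|τ_A − τ_B| = 5.90 years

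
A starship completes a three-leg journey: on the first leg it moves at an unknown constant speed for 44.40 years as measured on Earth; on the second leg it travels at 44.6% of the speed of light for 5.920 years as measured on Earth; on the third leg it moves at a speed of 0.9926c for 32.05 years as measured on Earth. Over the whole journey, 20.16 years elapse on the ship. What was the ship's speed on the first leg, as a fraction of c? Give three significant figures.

Leg 1: speed unknown; τ_1 = 44.40/γ_1.
Leg 2: β = 0.446; γ = 1/√(1 − 0.446²) = 1/√0.8011 = 1.117; τ_2 = 5.920/1.117 = 5.299 years.
Leg 3: γ = 1/√(1 − 0.9926²) = 1/√0.01475 = 8.235; τ_3 = 32.05/8.235 = 3.892 years.
Total proper time: τ_1 + 5.299 + 3.892 = 20.16, so τ_1 = 20.16 − 9.190 = 10.97 years.
γ_1 = 44.40/10.97 = 4.048; β = √(1 − 1/γ²) = √0.9390.

β = 0.969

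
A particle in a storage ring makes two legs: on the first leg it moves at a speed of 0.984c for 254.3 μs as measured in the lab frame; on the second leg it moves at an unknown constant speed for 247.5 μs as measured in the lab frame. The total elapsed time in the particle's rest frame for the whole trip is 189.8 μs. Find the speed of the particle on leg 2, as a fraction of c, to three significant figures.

Leg 1: γ = 1/√(1 − 0.984²) = 1/√0.03174 = 5.613; τ_1 = 254.3/5.613 = 45.31 μs.
Leg 2: speed unknown; τ_2 = 247.5/γ_2.
Total proper time: 45.31 + τ_2 = 189.8, so τ_2 = 189.8 − 45.31 = 144.5 μs.
γ_2 = 247.5/144.5 = 1.713; β = √(1 − 1/γ²) = √0.6592.

β = 0.812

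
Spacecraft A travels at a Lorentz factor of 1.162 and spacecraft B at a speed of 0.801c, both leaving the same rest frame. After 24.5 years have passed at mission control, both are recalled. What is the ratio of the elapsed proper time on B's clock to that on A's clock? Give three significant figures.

τ_B/τ_A = 0.696

A: γ = 1.162. B: γ = 1/√(1 − 0.801²) = 1/√0.3584 = 1.670.
τ_A/τ_B = γ_B/γ_A = 1.670/1.162 = 1.438, so τ_B/τ_A = 0.6956.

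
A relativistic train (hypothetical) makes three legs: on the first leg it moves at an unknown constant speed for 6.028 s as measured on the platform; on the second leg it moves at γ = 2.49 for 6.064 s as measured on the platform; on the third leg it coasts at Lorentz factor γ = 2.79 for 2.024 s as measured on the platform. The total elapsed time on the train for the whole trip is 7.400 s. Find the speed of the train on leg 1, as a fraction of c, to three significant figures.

Leg 1: speed unknown; τ_1 = 6.028/γ_1.
Leg 2: γ = 2.49; τ_2 = 6.064/2.490 = 2.435 s.
Leg 3: γ = 2.79; τ_3 = 2.024/2.790 = 0.7254 s.
Total proper time: τ_1 + 2.435 + 0.7254 = 7.400, so τ_1 = 7.400 − 3.161 = 4.239 s.
γ_1 = 6.028/4.239 = 1.422; β = √(1 − 1/γ²) = √0.5054.

β = 0.711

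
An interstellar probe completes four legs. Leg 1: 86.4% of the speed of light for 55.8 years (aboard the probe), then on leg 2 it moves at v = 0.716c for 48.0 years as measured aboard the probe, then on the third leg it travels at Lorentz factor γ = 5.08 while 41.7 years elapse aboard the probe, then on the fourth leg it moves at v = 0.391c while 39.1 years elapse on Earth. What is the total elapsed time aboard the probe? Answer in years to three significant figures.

Leg 1: 55.8 years is already measured aboard the probe.
Leg 2: 48.0 years is already measured aboard the probe.
Leg 3: 41.7 years is already measured aboard the probe.
Leg 4: γ = 1/√(1 − 0.391²) = 1/√0.8471 = 1.086; τ_4 = 39.1/1.086 = 35.99 years.
Total: 55.80 + 48.00 + 41.70 + 35.99 years.

τ = 181 years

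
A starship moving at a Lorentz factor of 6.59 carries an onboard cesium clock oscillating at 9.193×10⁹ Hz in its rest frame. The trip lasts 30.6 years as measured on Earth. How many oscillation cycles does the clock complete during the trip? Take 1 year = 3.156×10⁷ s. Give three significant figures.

N = 1.35×10¹⁸

γ = 6.59
The oscillator's own cycle count is N = f × τ where τ is the proper time on the ship. τ = Δt/γ = 30.6/6.590 = 4.643 years = 1.465×10⁸ s.
N = 9.193×10⁹ × 1.465×10⁸ = 1.347×10¹⁸.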